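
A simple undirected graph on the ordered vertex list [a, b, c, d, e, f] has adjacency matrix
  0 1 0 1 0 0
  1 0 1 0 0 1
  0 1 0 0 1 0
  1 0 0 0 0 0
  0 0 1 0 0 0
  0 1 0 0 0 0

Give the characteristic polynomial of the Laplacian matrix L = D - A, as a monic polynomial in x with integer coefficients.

x^6 - 10x^5 + 35x^4 - 52x^3 + 31x^2 - 6x

Reading degrees in the order [a, b, c, d, e, f] gives [2, 3, 2, 1, 1, 1]; set D = diag(2, 3, 2, 1, 1, 1) and form L = D - A. L has integer entries, so p(x) = det(xI - L) has integer coefficients. Expanding the determinant yields x^6 - 10x^5 + 35x^4 - 52x^3 + 31x^2 - 6x. The coefficient of x^5 equals -trace(L) = -10, matching the sum of degrees. By the matrix-tree theorem the graph has (1/6) * product of the nonzero eigenvalues = 1 spanning tree. The eigenvalues sum to 10, which equals trace(L) = 2|E|.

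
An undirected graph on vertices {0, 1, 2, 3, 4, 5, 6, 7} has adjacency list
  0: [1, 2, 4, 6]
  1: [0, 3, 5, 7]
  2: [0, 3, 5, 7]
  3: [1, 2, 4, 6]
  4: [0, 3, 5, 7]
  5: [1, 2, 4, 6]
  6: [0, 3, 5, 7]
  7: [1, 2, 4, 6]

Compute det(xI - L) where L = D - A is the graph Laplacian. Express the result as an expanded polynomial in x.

x^8 - 32x^7 + 432x^6 - 3200x^5 + 14080x^4 - 36864x^3 + 53248x^2 - 32768x

Reading degrees in the order [0, 1, 2, 3, 4, 5, 6, 7] gives [4, 4, 4, 4, 4, 4, 4, 4]; set D = diag(4, 4, 4, 4, 4, 4, 4, 4) and form L = D - A. The eigenvalues of L are [0, 4, 4, 4, 4, 4, 4, 8]; the characteristic polynomial is the product of (x - lambda_i), which multiplies out to x^8 - 32x^7 + 432x^6 - 3200x^5 + 14080x^4 - 36864x^3 + 53248x^2 - 32768x. The constant term is 0 because L is singular (the all-ones vector lies in its kernel). The eigenvalues sum to 32, which equals trace(L) = 2|E|.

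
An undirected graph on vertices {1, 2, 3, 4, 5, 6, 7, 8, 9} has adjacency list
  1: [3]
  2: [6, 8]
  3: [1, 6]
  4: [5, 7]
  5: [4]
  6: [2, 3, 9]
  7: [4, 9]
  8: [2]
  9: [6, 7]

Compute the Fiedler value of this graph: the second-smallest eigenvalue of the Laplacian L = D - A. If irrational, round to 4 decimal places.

Each diagonal entry of L is the vertex degree and each off-diagonal entry is -1 where an edge is present, 0 otherwise; in the order [1, 2, 3, 4, 5, 6, 7, 8, 9] the diagonal is [1, 2, 2, 2, 1, 3, 2, 1, 2]. The sorted Laplacian eigenvalues are [0, 0.1708, 0.3820, 0.8503, 1.6761, 2.4165, 2.6180, 3.4421, 4.4442]; the algebraic connectivity is the second entry, 0.1708.

0.1708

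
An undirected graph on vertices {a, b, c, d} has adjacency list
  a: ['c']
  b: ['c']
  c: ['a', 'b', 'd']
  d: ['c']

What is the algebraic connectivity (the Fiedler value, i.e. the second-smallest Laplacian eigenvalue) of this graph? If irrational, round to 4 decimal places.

With the vertex order [a, b, c, d], the degrees are [1, 1, 3, 1], giving D = diag(1, 1, 3, 1) and L = D - A. The smallest Laplacian eigenvalue is always 0. The next one, lambda_2 = 1, measures how hard the graph is to disconnect: larger values mean better connectivity. The eigenvalues sum to 6, which equals trace(L) = 2|E|.

1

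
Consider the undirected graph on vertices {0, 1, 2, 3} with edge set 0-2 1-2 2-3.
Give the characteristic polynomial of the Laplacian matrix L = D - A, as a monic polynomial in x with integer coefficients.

Reading degrees in the order [0, 1, 2, 3] gives [1, 1, 3, 1]; set D = diag(1, 1, 3, 1) and form L = D - A. L has integer entries, so p(x) = det(xI - L) has integer coefficients. Expanding the determinant yields x^4 - 6x^3 + 9x^2 - 4x. The coefficient of x^3 equals -trace(L) = -6, matching the sum of degrees. By the matrix-tree theorem the graph has (1/4) * product of the nonzero eigenvalues = 1 spanning tree.

x^4 - 6x^3 + 9x^2 - 4x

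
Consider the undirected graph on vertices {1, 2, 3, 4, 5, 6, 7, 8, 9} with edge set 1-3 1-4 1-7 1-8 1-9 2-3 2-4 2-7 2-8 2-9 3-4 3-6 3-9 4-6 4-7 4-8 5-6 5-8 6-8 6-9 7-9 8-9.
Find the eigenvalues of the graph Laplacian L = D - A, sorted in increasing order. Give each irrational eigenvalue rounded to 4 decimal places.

[0, 1.7194, 4.0214, 5, 5.5208, 5.6456, 6, 7.9204, 8.1723]

Reading degrees in the order [1, 2, 3, 4, 5, 6, 7, 8, 9] gives [5, 5, 5, 6, 2, 5, 4, 6, 6]; set D = diag(5, 5, 5, 6, 2, 5, 4, 6, 6) and form L = D - A. L is symmetric positive semidefinite, so every eigenvalue is real and nonnegative. The single zero eigenvalue shows the graph is connected. There is one zero in the spectrum, matching the 1 component. The eigenvalues sum to 44, which equals trace(L) = 2|E|.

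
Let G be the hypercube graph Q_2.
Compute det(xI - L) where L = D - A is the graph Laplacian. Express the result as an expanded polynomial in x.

The graph has 4 vertices and degree multiset [2, 2, 2, 2]; D is the diagonal matrix of degrees and L = D - A. The eigenvalues of L are [0, 2, 2, 4]; the characteristic polynomial is the product of (x - lambda_i), which multiplies out to x^4 - 8x^3 + 20x^2 - 16x. The constant term is 0 because L is singular (the all-ones vector lies in its kernel). There is one zero in the spectrum, matching the 1 component. By the matrix-tree theorem the graph has (1/4) * product of the nonzero eigenvalues = 4 spanning trees.

x^4 - 8x^3 + 20x^2 - 16x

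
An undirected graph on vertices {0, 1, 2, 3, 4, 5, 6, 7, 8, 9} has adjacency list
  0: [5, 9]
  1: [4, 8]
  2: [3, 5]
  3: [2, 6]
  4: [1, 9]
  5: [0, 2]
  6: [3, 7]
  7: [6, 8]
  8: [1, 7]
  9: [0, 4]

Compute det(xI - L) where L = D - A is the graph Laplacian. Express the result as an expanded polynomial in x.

Each diagonal entry of L is the vertex degree and each off-diagonal entry is -1 where an edge is present, 0 otherwise; in the order [0, 1, 2, 3, 4, 5, 6, 7, 8, 9] the diagonal is [2, 2, 2, 2, 2, 2, 2, 2, 2, 2]. L has integer entries, so p(x) = det(xI - L) has integer coefficients. Expanding the determinant yields x^10 - 20x^9 + 170x^8 - 800x^7 + 2275x^6 - 4004x^5 + 4290x^4 - 2640x^3 + 825x^2 - 100x. Since p(0) = det(-L) = 0, x divides p(x). There is one zero in the spectrum, matching the 1 component.

x^10 - 20x^9 + 170x^8 - 800x^7 + 2275x^6 - 4004x^5 + 4290x^4 - 2640x^3 + 825x^2 - 100x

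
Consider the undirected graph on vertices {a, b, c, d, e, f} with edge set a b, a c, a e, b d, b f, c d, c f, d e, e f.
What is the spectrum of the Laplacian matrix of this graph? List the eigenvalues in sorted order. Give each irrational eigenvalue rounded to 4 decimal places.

With the vertex order [a, b, c, d, e, f], the degrees are [3, 3, 3, 3, 3, 3], giving D = diag(3, 3, 3, 3, 3, 3) and L = D - A. Since every row of L sums to 0, the all-ones vector is in the kernel and 0 is an eigenvalue. The eigenvalues sum to 18, which equals trace(L) = 2|E|.

[0, 3, 3, 3, 3, 6]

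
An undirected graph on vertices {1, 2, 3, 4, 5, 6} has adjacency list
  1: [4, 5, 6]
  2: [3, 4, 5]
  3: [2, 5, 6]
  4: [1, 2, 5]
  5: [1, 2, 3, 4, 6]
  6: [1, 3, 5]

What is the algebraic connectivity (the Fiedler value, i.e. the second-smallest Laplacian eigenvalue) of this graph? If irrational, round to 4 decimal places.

2.3820

Reading degrees in the order [1, 2, 3, 4, 5, 6] gives [3, 3, 3, 3, 5, 3]; set D = diag(3, 3, 3, 3, 5, 3) and form L = D - A. The sorted Laplacian eigenvalues are [0, 2.3820, 2.3820, 4.6180, 4.6180, 6]; the algebraic connectivity is the second entry, 2.3820.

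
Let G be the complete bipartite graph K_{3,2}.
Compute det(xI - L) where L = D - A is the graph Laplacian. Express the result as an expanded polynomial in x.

The graph has 5 vertices and degree multiset [3, 3, 2, 2, 2]; D is the diagonal matrix of degrees and L = D - A. Computing det(xI - L) by cofactor expansion (or equivalently via sum-over-permutations) gives x^5 - 12x^4 + 51x^3 - 92x^2 + 60x. The coefficient of x^4 equals -trace(L) = -12, matching the sum of degrees.

x^5 - 12x^4 + 51x^3 - 92x^2 + 60x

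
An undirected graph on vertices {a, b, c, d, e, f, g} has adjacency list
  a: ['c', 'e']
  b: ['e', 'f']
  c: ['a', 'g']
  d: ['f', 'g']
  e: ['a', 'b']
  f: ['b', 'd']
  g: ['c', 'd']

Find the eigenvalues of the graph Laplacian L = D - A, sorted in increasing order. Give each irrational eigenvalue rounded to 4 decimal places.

[0, 0.7530, 0.7530, 2.4450, 2.4450, 3.8019, 3.8019]

Each diagonal entry of L is the vertex degree and each off-diagonal entry is -1 where an edge is present, 0 otherwise; in the order [a, b, c, d, e, f, g] the diagonal is [2, 2, 2, 2, 2, 2, 2]. Since every row of L sums to 0, the all-ones vector is in the kernel and 0 is an eigenvalue. The single zero eigenvalue shows the graph is connected.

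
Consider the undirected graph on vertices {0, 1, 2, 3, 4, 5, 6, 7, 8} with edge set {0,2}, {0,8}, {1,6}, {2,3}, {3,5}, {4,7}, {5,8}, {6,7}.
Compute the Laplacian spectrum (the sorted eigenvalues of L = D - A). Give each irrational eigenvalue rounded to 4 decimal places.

Each diagonal entry of L is the vertex degree and each off-diagonal entry is -1 where an edge is present, 0 otherwise; in the order [0, 1, 2, 3, 4, 5, 6, 7, 8] the diagonal is [2, 1, 2, 2, 1, 2, 2, 2, 2]. Since every row of L sums to 0, the all-ones vector is in the kernel and 0 is an eigenvalue. The 2 zero eigenvalues correspond to the 2 connected components. The eigenvalues sum to 16, which equals trace(L) = 2|E|. There are 2 zeros in the spectrum, matching the 2 components.

[0, 0, 0.5858, 1.3820, 1.3820, 2, 3.4142, 3.6180, 3.6180]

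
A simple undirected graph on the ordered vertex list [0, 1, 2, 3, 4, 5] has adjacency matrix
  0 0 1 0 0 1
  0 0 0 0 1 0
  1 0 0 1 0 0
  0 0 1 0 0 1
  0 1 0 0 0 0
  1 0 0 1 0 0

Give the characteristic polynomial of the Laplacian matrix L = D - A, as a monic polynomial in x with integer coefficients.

x^6 - 10x^5 + 36x^4 - 56x^3 + 32x^2

Each diagonal entry of L is the vertex degree and each off-diagonal entry is -1 where an edge is present, 0 otherwise; in the order [0, 1, 2, 3, 4, 5] the diagonal is [2, 1, 2, 2, 1, 2]. The eigenvalues of L are [0, 0, 2, 2, 2, 4]; the characteristic polynomial is the product of (x - lambda_i), which multiplies out to x^6 - 10x^5 + 36x^4 - 56x^3 + 32x^2. The coefficient of x^5 equals -trace(L) = -10, matching the sum of degrees. The eigenvalues sum to 10, which equals trace(L) = 2|E|.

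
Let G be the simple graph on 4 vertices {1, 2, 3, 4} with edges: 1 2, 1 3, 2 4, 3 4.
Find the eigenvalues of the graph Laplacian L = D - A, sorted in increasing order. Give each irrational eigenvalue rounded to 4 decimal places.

[0, 2, 2, 4]

Each diagonal entry of L is the vertex degree and each off-diagonal entry is -1 where an edge is present, 0 otherwise; in the order [1, 2, 3, 4] the diagonal is [2, 2, 2, 2]. Since every row of L sums to 0, the all-ones vector is in the kernel and 0 is an eigenvalue. There is one zero in the spectrum, matching the 1 component. The largest eigenvalue, 4, is at most the vertex count 4.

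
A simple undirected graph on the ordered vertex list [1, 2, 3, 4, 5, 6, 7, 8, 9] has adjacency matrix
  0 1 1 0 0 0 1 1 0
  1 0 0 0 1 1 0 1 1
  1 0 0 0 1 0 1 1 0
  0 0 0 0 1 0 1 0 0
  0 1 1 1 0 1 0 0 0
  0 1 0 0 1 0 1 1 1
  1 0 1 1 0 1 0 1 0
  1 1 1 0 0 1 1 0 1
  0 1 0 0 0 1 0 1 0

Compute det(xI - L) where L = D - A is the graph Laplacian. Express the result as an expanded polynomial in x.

With the vertex order [1, 2, 3, 4, 5, 6, 7, 8, 9], the degrees are [4, 5, 4, 2, 4, 5, 5, 6, 3], giving D = diag(4, 5, 4, 2, 4, 5, 5, 6, 3) and L = D - A. Computing det(xI - L) by cofactor expansion (or equivalently via sum-over-permutations) gives x^9 - 38x^8 + 617x^7 - 5578x^6 + 30627x^5 - 104246x^4 + 213960x^3 - 240934x^2 + 113292x. Since p(0) = det(-L) = 0, x divides p(x).

x^9 - 38x^8 + 617x^7 - 5578x^6 + 30627x^5 - 104246x^4 + 213960x^3 - 240934x^2 + 113292x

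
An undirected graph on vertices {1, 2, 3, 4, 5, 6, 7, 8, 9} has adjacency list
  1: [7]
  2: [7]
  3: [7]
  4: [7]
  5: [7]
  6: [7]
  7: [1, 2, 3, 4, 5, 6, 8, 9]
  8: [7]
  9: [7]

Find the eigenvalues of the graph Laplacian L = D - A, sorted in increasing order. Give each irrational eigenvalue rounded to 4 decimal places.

[0, 1, 1, 1, 1, 1, 1, 1, 9]

Reading degrees in the order [1, 2, 3, 4, 5, 6, 7, 8, 9] gives [1, 1, 1, 1, 1, 1, 8, 1, 1]; set D = diag(1, 1, 1, 1, 1, 1, 8, 1, 1) and form L = D - A. L is symmetric positive semidefinite, so every eigenvalue is real and nonnegative. The single zero eigenvalue shows the graph is connected. By the matrix-tree theorem the graph has (1/9) * product of the nonzero eigenvalues = 1 spanning tree.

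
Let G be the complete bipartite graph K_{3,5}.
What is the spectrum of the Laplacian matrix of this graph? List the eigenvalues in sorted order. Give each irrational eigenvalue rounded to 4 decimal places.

[0, 3, 3, 3, 3, 5, 5, 8]

The graph has 8 vertices and degree multiset [5, 5, 5, 3, 3, 3, 3, 3]; D is the diagonal matrix of degrees and L = D - A. Diagonalising L (or applying a numerical eigensolver to the 8x8 matrix) gives the spectrum above. The single zero eigenvalue shows the graph is connected. The eigenvalues sum to 30, which equals trace(L) = 2|E|.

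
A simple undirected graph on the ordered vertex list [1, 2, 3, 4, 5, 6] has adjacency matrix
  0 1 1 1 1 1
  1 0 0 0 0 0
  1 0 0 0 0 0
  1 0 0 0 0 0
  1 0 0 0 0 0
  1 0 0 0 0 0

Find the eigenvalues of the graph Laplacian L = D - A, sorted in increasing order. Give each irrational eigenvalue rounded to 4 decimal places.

Reading degrees in the order [1, 2, 3, 4, 5, 6] gives [5, 1, 1, 1, 1, 1]; set D = diag(5, 1, 1, 1, 1, 1) and form L = D - A. L is symmetric positive semidefinite, so every eigenvalue is real and nonnegative. The single zero eigenvalue shows the graph is connected. By the matrix-tree theorem the graph has (1/6) * product of the nonzero eigenvalues = 1 spanning tree.

[0, 1, 1, 1, 1, 6]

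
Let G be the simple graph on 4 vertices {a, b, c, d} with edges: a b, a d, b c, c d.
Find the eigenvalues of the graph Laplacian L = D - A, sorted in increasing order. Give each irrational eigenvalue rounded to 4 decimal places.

[0, 2, 2, 4]

Reading degrees in the order [a, b, c, d] gives [2, 2, 2, 2]; set D = diag(2, 2, 2, 2) and form L = D - A. Diagonalising L (or applying a numerical eigensolver to the 4x4 matrix) gives the spectrum above. The single zero eigenvalue shows the graph is connected. The eigenvalues sum to 8, which equals trace(L) = 2|E|.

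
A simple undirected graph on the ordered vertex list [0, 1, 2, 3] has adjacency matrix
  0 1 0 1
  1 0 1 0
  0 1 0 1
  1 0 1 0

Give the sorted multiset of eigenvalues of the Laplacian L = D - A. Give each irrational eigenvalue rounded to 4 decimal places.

Each diagonal entry of L is the vertex degree and each off-diagonal entry is -1 where an edge is present, 0 otherwise; in the order [0, 1, 2, 3] the diagonal is [2, 2, 2, 2]. Diagonalising L (or applying a numerical eigensolver to the 4x4 matrix) gives the spectrum above. The eigenvalues sum to 8, which equals trace(L) = 2|E|.

[0, 2, 2, 4]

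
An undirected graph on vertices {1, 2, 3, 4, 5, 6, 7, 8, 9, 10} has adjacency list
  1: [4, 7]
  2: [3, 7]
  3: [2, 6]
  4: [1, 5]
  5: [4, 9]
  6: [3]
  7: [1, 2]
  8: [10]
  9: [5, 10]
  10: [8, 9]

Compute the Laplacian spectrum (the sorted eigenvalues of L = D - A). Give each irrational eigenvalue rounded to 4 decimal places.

With the vertex order [1, 2, 3, 4, 5, 6, 7, 8, 9, 10], the degrees are [2, 2, 2, 2, 2, 1, 2, 1, 2, 2], giving D = diag(2, 2, 2, 2, 2, 1, 2, 1, 2, 2) and L = D - A. Since every row of L sums to 0, the all-ones vector is in the kernel and 0 is an eigenvalue. The eigenvalues sum to 18, which equals trace(L) = 2|E|. By the matrix-tree theorem the graph has (1/10) * product of the nonzero eigenvalues = 1 spanning tree.

[0, 0.0979, 0.3820, 0.8244, 1.3820, 2, 2.6180, 3.1756, 3.6180, 3.9021]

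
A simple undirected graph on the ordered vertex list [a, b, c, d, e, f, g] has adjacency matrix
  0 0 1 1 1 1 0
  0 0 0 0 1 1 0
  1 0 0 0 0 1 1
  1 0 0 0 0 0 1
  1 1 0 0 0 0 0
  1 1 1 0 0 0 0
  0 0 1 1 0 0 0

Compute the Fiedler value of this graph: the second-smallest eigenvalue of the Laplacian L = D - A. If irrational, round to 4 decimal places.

0.8299

With the vertex order [a, b, c, d, e, f, g], the degrees are [4, 2, 3, 2, 2, 3, 2], giving D = diag(4, 2, 3, 2, 2, 3, 2) and L = D - A. The sorted Laplacian eigenvalues are [0, 0.8299, 2, 2.5858, 2.6889, 4.4812, 5.4142]; the algebraic connectivity is the second entry, 0.8299.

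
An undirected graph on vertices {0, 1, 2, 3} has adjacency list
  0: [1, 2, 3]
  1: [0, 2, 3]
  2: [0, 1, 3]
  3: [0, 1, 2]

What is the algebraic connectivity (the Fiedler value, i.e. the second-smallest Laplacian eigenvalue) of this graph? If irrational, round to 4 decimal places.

Reading degrees in the order [0, 1, 2, 3] gives [3, 3, 3, 3]; set D = diag(3, 3, 3, 3) and form L = D - A. The smallest Laplacian eigenvalue is always 0. The next one, lambda_2 = 4, measures how hard the graph is to disconnect: larger values mean better connectivity.

4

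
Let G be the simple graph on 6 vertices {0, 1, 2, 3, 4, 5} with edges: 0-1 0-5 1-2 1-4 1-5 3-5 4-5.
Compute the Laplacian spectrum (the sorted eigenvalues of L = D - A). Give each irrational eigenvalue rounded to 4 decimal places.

With the vertex order [0, 1, 2, 3, 4, 5], the degrees are [2, 4, 1, 1, 2, 4], giving D = diag(2, 4, 1, 1, 2, 4) and L = D - A. L is symmetric positive semidefinite, so every eigenvalue is real and nonnegative. The eigenvalues sum to 14, which equals trace(L) = 2|E|.

[0, 0.7639, 1.2679, 2, 4.7321, 5.2361]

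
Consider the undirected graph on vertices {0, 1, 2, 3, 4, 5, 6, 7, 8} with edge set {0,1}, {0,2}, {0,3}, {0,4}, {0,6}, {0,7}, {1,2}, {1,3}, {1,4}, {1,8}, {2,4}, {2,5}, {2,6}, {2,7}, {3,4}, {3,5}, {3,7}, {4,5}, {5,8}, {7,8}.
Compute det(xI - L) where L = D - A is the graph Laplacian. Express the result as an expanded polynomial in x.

Each diagonal entry of L is the vertex degree and each off-diagonal entry is -1 where an edge is present, 0 otherwise; in the order [0, 1, 2, 3, 4, 5, 6, 7, 8] the diagonal is [6, 5, 6, 5, 5, 4, 2, 4, 3]. Computing det(xI - L) by cofactor expansion (or equivalently via sum-over-permutations) gives x^9 - 40x^8 + 684x^7 - 6518x^6 + 37771x^5 - 135926x^4 + 295645x^3 - 353748x^2 + 177138x. The coefficient of x^8 equals -trace(L) = -40, matching the sum of degrees.

x^9 - 40x^8 + 684x^7 - 6518x^6 + 37771x^5 - 135926x^4 + 295645x^3 - 353748x^2 + 177138x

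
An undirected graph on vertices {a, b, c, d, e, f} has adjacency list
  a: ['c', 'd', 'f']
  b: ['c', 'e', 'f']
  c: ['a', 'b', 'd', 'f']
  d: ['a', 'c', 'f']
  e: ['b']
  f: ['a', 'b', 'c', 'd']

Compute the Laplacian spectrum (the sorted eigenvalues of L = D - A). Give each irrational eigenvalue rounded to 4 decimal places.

Each diagonal entry of L is the vertex degree and each off-diagonal entry is -1 where an edge is present, 0 otherwise; in the order [a, b, c, d, e, f] the diagonal is [3, 3, 4, 3, 1, 4]. Since every row of L sums to 0, the all-ones vector is in the kernel and 0 is an eigenvalue. There is one zero in the spectrum, matching the 1 component. By the matrix-tree theorem the graph has (1/6) * product of the nonzero eigenvalues = 40 spanning trees.

[0, 0.7639, 3, 4, 5, 5.2361]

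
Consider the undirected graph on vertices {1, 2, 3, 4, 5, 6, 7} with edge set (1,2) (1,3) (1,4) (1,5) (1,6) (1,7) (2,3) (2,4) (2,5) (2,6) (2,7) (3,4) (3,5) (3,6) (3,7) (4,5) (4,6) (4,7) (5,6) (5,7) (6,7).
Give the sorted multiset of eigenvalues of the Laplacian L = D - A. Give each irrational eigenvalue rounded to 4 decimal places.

[0, 7, 7, 7, 7, 7, 7]

With the vertex order [1, 2, 3, 4, 5, 6, 7], the degrees are [6, 6, 6, 6, 6, 6, 6], giving D = diag(6, 6, 6, 6, 6, 6, 6) and L = D - A. L is symmetric positive semidefinite, so every eigenvalue is real and nonnegative. The eigenvalues sum to 42, which equals trace(L) = 2|E|.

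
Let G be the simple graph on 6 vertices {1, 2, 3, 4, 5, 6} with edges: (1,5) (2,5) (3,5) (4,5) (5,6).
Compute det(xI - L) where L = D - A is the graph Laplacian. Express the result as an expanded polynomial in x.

Reading degrees in the order [1, 2, 3, 4, 5, 6] gives [1, 1, 1, 1, 5, 1]; set D = diag(1, 1, 1, 1, 5, 1) and form L = D - A. L has integer entries, so p(x) = det(xI - L) has integer coefficients. Expanding the determinant yields x^6 - 10x^5 + 30x^4 - 40x^3 + 25x^2 - 6x. Since p(0) = det(-L) = 0, x divides p(x). There is one zero in the spectrum, matching the 1 component.

x^6 - 10x^5 + 30x^4 - 40x^3 + 25x^2 - 6x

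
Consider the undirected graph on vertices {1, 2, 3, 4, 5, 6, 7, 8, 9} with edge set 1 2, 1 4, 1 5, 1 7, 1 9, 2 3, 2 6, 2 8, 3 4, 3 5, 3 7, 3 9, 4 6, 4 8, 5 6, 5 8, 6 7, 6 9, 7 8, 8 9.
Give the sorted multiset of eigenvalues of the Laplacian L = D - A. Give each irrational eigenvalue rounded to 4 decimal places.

Reading degrees in the order [1, 2, 3, 4, 5, 6, 7, 8, 9] gives [5, 4, 5, 4, 4, 5, 4, 5, 4]; set D = diag(5, 4, 5, 4, 4, 5, 4, 5, 4) and form L = D - A. The multiplicity of 0 as a Laplacian eigenvalue equals the number of connected components. The largest eigenvalue, 9, is at most the vertex count 9. By the matrix-tree theorem the graph has (1/9) * product of the nonzero eigenvalues = 32000 spanning trees.

[0, 4, 4, 4, 4, 5, 5, 5, 9]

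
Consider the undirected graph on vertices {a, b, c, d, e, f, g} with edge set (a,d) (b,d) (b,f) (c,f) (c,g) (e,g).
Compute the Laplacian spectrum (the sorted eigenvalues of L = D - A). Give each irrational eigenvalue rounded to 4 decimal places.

[0, 0.1981, 0.7530, 1.5550, 2.4450, 3.2470, 3.8019]

With the vertex order [a, b, c, d, e, f, g], the degrees are [1, 2, 2, 2, 1, 2, 2], giving D = diag(1, 2, 2, 2, 1, 2, 2) and L = D - A. Since every row of L sums to 0, the all-ones vector is in the kernel and 0 is an eigenvalue.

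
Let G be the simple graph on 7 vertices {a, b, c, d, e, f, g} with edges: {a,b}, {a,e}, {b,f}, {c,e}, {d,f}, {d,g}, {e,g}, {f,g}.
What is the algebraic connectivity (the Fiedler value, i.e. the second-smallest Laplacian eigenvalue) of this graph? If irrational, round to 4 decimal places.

Each diagonal entry of L is the vertex degree and each off-diagonal entry is -1 where an edge is present, 0 otherwise; in the order [a, b, c, d, e, f, g] the diagonal is [2, 2, 1, 2, 3, 3, 3]. Computing the eigenvalues of L and sorting gives [0, 0.6490, 1.0910, 2.2416, 3.1462, 4.2048, 4.6675]. The Fiedler value lambda_2 = 0.6490 is strictly positive, so the graph is connected. The largest eigenvalue, 4.6675, is at most the vertex count 7.

0.6490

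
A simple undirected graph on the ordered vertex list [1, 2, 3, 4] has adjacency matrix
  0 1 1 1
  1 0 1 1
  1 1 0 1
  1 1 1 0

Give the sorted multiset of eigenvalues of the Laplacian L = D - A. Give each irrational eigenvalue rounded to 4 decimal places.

[0, 4, 4, 4]

Reading degrees in the order [1, 2, 3, 4] gives [3, 3, 3, 3]; set D = diag(3, 3, 3, 3) and form L = D - A. L is symmetric positive semidefinite, so every eigenvalue is real and nonnegative. The eigenvalues sum to 12, which equals trace(L) = 2|E|. The largest eigenvalue, 4, is at most the vertex count 4.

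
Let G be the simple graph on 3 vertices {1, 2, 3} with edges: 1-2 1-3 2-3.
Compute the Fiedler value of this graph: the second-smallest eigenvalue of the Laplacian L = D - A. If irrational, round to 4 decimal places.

3

Each diagonal entry of L is the vertex degree and each off-diagonal entry is -1 where an edge is present, 0 otherwise; in the order [1, 2, 3] the diagonal is [2, 2, 2]. Computing the eigenvalues of L and sorting gives [0, 3, 3]. The Fiedler value lambda_2 = 3 is strictly positive, so the graph is connected.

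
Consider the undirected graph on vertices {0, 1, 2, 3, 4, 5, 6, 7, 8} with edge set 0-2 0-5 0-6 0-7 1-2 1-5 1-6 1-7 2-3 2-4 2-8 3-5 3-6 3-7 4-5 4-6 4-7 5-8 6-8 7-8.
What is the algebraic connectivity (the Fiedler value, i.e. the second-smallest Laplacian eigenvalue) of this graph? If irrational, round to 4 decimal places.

Reading degrees in the order [0, 1, 2, 3, 4, 5, 6, 7, 8] gives [4, 4, 5, 4, 4, 5, 5, 5, 4]; set D = diag(4, 4, 5, 4, 4, 5, 5, 5, 4) and form L = D - A. The smallest Laplacian eigenvalue is always 0. The next one, lambda_2 = 4, measures how hard the graph is to disconnect: larger values mean better connectivity.

4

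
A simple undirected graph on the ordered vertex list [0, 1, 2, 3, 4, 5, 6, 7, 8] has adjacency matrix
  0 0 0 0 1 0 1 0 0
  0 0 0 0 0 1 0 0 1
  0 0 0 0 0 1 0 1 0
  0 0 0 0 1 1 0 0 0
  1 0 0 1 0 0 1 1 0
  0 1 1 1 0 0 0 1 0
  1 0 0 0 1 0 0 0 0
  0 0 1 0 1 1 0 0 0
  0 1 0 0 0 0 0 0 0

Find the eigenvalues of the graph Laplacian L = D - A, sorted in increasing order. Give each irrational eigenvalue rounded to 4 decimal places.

Reading degrees in the order [0, 1, 2, 3, 4, 5, 6, 7, 8] gives [2, 2, 2, 2, 4, 4, 2, 3, 1]; set D = diag(2, 2, 2, 2, 4, 4, 2, 3, 1) and form L = D - A. The multiplicity of 0 as a Laplacian eigenvalue equals the number of connected components. The largest eigenvalue, 5.6655, is at most the vertex count 9.

[0, 0.3320, 0.7912, 1.7434, 2.4430, 3, 3.3201, 4.7048, 5.6655]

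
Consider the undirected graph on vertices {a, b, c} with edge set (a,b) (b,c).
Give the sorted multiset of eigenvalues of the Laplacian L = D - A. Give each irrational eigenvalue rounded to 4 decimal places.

Reading degrees in the order [a, b, c] gives [1, 2, 1]; set D = diag(1, 2, 1) and form L = D - A. L is symmetric positive semidefinite, so every eigenvalue is real and nonnegative.

[0, 1, 3]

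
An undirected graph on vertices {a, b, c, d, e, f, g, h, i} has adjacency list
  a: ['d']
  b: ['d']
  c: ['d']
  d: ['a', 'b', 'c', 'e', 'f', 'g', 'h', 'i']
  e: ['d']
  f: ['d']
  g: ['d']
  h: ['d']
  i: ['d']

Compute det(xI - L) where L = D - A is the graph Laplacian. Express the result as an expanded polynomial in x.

x^9 - 16x^8 + 84x^7 - 224x^6 + 350x^5 - 336x^4 + 196x^3 - 64x^2 + 9x

Each diagonal entry of L is the vertex degree and each off-diagonal entry is -1 where an edge is present, 0 otherwise; in the order [a, b, c, d, e, f, g, h, i] the diagonal is [1, 1, 1, 8, 1, 1, 1, 1, 1]. L has integer entries, so p(x) = det(xI - L) has integer coefficients. Expanding the determinant yields x^9 - 16x^8 + 84x^7 - 224x^6 + 350x^5 - 336x^4 + 196x^3 - 64x^2 + 9x. The coefficient of x^8 equals -trace(L) = -16, matching the sum of degrees. By the matrix-tree theorem the graph has (1/9) * product of the nonzero eigenvalues = 1 spanning tree.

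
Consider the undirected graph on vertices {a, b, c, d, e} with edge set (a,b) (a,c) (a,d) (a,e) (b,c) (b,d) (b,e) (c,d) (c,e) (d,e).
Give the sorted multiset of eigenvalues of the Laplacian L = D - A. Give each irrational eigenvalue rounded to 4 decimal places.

[0, 5, 5, 5, 5]

With the vertex order [a, b, c, d, e], the degrees are [4, 4, 4, 4, 4], giving D = diag(4, 4, 4, 4, 4) and L = D - A. Diagonalising L (or applying a numerical eigensolver to the 5x5 matrix) gives the spectrum above. The single zero eigenvalue shows the graph is connected. By the matrix-tree theorem the graph has (1/5) * product of the nonzero eigenvalues = 125 spanning trees.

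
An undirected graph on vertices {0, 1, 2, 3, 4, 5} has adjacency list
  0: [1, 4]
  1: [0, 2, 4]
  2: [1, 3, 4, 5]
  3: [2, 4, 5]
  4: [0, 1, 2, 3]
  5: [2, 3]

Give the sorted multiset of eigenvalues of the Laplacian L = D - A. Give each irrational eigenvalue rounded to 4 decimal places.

Each diagonal entry of L is the vertex degree and each off-diagonal entry is -1 where an edge is present, 0 otherwise; in the order [0, 1, 2, 3, 4, 5] the diagonal is [2, 3, 4, 3, 4, 2]. Diagonalising L (or applying a numerical eigensolver to the 6x6 matrix) gives the spectrum above. The largest eigenvalue, 5.3429, is at most the vertex count 6.

[0, 1.1864, 3, 3.4707, 5, 5.3429]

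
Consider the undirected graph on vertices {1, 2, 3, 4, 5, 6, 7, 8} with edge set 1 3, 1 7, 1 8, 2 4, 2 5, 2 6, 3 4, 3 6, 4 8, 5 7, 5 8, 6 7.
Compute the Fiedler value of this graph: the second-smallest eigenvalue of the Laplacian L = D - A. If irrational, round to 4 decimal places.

2

Reading degrees in the order [1, 2, 3, 4, 5, 6, 7, 8] gives [3, 3, 3, 3, 3, 3, 3, 3]; set D = diag(3, 3, 3, 3, 3, 3, 3, 3) and form L = D - A. Computing the eigenvalues of L and sorting gives [0, 2, 2, 2, 4, 4, 4, 6]. The Fiedler value lambda_2 = 2 is strictly positive, so the graph is connected. There is one zero in the spectrum, matching the 1 component. The largest eigenvalue, 6, is at most the vertex count 8.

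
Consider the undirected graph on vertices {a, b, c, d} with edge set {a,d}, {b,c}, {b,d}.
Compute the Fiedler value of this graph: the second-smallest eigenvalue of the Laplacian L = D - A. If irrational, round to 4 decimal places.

0.5858

With the vertex order [a, b, c, d], the degrees are [1, 2, 1, 2], giving D = diag(1, 2, 1, 2) and L = D - A. The sorted Laplacian eigenvalues are [0, 0.5858, 2, 3.4142]; the algebraic connectivity is the second entry, 0.5858. There is one zero in the spectrum, matching the 1 component.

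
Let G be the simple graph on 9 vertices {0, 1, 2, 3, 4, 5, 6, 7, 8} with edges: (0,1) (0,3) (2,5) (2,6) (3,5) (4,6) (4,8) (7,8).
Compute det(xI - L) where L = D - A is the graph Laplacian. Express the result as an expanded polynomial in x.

x^9 - 16x^8 + 105x^7 - 364x^6 + 715x^5 - 792x^4 + 462x^3 - 120x^2 + 9x

Reading degrees in the order [0, 1, 2, 3, 4, 5, 6, 7, 8] gives [2, 1, 2, 2, 2, 2, 2, 1, 2]; set D = diag(2, 1, 2, 2, 2, 2, 2, 1, 2) and form L = D - A. Computing det(xI - L) by cofactor expansion (or equivalently via sum-over-permutations) gives x^9 - 16x^8 + 105x^7 - 364x^6 + 715x^5 - 792x^4 + 462x^3 - 120x^2 + 9x. The constant term is 0 because L is singular (the all-ones vector lies in its kernel). The eigenvalues sum to 16, which equals trace(L) = 2|E|.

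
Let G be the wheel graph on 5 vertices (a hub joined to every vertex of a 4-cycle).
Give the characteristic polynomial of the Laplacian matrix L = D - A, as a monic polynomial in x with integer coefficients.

x^5 - 16x^4 + 94x^3 - 240x^2 + 225x

The graph has 5 vertices and degree multiset [4, 3, 3, 3, 3]; D is the diagonal matrix of degrees and L = D - A. Computing det(xI - L) by cofactor expansion (or equivalently via sum-over-permutations) gives x^5 - 16x^4 + 94x^3 - 240x^2 + 225x. Since p(0) = det(-L) = 0, x divides p(x). The largest eigenvalue, 5, is at most the vertex count 5.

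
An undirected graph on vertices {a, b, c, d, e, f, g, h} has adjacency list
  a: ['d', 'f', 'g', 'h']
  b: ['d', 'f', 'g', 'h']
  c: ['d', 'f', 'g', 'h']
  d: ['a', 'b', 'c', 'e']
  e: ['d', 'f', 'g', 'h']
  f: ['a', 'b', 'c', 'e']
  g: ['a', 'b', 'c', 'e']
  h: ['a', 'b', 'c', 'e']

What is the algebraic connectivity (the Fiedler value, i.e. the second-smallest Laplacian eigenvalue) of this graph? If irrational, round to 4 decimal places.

4

With the vertex order [a, b, c, d, e, f, g, h], the degrees are [4, 4, 4, 4, 4, 4, 4, 4], giving D = diag(4, 4, 4, 4, 4, 4, 4, 4) and L = D - A. The sorted Laplacian eigenvalues are [0, 4, 4, 4, 4, 4, 4, 8]; the algebraic connectivity is the second entry, 4. The largest eigenvalue, 8, is at most the vertex count 8.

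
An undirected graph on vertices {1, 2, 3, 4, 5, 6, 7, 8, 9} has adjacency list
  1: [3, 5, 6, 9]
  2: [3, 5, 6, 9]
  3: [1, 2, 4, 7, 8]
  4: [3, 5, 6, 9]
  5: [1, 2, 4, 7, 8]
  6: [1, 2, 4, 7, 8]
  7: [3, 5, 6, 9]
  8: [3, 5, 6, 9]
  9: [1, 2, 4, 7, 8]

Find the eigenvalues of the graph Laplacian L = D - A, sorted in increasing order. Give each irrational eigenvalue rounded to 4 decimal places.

Each diagonal entry of L is the vertex degree and each off-diagonal entry is -1 where an edge is present, 0 otherwise; in the order [1, 2, 3, 4, 5, 6, 7, 8, 9] the diagonal is [4, 4, 5, 4, 5, 5, 4, 4, 5]. The multiplicity of 0 as a Laplacian eigenvalue equals the number of connected components. There is one zero in the spectrum, matching the 1 component.

[0, 4, 4, 4, 4, 5, 5, 5, 9]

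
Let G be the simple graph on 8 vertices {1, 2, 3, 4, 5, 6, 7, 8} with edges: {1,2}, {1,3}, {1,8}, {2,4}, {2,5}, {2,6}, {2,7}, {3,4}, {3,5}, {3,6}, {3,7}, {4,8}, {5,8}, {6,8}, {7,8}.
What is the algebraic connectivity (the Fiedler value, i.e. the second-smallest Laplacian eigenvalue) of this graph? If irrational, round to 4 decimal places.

3

With the vertex order [1, 2, 3, 4, 5, 6, 7, 8], the degrees are [3, 5, 5, 3, 3, 3, 3, 5], giving D = diag(3, 5, 5, 3, 3, 3, 3, 5) and L = D - A. Computing the eigenvalues of L and sorting gives [0, 3, 3, 3, 3, 5, 5, 8]. The Fiedler value lambda_2 = 3 is strictly positive, so the graph is connected.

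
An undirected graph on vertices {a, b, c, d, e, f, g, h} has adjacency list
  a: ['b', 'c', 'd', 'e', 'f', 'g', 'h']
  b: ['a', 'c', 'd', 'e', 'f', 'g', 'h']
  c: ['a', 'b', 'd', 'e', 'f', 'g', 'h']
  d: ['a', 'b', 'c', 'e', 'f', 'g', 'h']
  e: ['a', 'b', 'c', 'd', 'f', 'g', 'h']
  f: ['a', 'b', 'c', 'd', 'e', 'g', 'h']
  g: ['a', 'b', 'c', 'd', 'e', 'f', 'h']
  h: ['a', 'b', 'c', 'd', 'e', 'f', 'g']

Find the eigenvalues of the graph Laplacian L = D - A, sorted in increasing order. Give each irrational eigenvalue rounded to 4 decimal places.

Each diagonal entry of L is the vertex degree and each off-diagonal entry is -1 where an edge is present, 0 otherwise; in the order [a, b, c, d, e, f, g, h] the diagonal is [7, 7, 7, 7, 7, 7, 7, 7]. Since every row of L sums to 0, the all-ones vector is in the kernel and 0 is an eigenvalue. The eigenvalues sum to 56, which equals trace(L) = 2|E|. By the matrix-tree theorem the graph has (1/8) * product of the nonzero eigenvalues = 262144 spanning trees.

[0, 8, 8, 8, 8, 8, 8, 8]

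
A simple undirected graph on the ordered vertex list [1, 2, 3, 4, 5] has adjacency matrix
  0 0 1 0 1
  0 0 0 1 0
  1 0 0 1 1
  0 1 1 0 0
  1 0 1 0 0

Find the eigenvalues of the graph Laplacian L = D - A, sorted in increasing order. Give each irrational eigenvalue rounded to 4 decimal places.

Each diagonal entry of L is the vertex degree and each off-diagonal entry is -1 where an edge is present, 0 otherwise; in the order [1, 2, 3, 4, 5] the diagonal is [2, 1, 3, 2, 2]. Since every row of L sums to 0, the all-ones vector is in the kernel and 0 is an eigenvalue. There is one zero in the spectrum, matching the 1 component. By the matrix-tree theorem the graph has (1/5) * product of the nonzero eigenvalues = 3 spanning trees.

[0, 0.5188, 2.3111, 3, 4.1701]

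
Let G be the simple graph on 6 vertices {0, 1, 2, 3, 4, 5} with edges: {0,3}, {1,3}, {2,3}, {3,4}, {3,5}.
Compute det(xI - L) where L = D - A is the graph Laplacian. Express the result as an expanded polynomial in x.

x^6 - 10x^5 + 30x^4 - 40x^3 + 25x^2 - 6x

With the vertex order [0, 1, 2, 3, 4, 5], the degrees are [1, 1, 1, 5, 1, 1], giving D = diag(1, 1, 1, 5, 1, 1) and L = D - A. Computing det(xI - L) by cofactor expansion (or equivalently via sum-over-permutations) gives x^6 - 10x^5 + 30x^4 - 40x^3 + 25x^2 - 6x. Since p(0) = det(-L) = 0, x divides p(x).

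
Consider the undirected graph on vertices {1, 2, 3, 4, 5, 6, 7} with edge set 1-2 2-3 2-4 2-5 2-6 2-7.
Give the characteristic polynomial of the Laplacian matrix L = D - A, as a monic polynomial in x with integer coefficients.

Reading degrees in the order [1, 2, 3, 4, 5, 6, 7] gives [1, 6, 1, 1, 1, 1, 1]; set D = diag(1, 6, 1, 1, 1, 1, 1) and form L = D - A. L has integer entries, so p(x) = det(xI - L) has integer coefficients. Expanding the determinant yields x^7 - 12x^6 + 45x^5 - 80x^4 + 75x^3 - 36x^2 + 7x. The constant term is 0 because L is singular (the all-ones vector lies in its kernel).

x^7 - 12x^6 + 45x^5 - 80x^4 + 75x^3 - 36x^2 + 7x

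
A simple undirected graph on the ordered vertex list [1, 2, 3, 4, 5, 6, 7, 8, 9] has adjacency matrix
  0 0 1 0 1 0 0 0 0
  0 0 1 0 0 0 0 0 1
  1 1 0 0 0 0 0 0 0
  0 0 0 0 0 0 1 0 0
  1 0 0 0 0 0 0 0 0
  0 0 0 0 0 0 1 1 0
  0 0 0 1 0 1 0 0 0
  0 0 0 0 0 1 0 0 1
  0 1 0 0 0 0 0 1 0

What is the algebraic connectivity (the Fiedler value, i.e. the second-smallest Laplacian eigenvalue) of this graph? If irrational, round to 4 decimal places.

0.1206

With the vertex order [1, 2, 3, 4, 5, 6, 7, 8, 9], the degrees are [2, 2, 2, 1, 1, 2, 2, 2, 2], giving D = diag(2, 2, 2, 1, 1, 2, 2, 2, 2) and L = D - A. Computing the eigenvalues of L and sorting gives [0, 0.1206, 0.4679, 1, 1.6527, 2.3473, 3, 3.5321, 3.8794]. The Fiedler value lambda_2 = 0.1206 is strictly positive, so the graph is connected. The largest eigenvalue, 3.8794, is at most the vertex count 9.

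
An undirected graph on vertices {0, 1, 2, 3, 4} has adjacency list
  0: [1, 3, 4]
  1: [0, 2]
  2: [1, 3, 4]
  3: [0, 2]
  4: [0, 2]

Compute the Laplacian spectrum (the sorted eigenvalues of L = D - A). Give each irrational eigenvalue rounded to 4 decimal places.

Each diagonal entry of L is the vertex degree and each off-diagonal entry is -1 where an edge is present, 0 otherwise; in the order [0, 1, 2, 3, 4] the diagonal is [3, 2, 3, 2, 2]. L is symmetric positive semidefinite, so every eigenvalue is real and nonnegative. The single zero eigenvalue shows the graph is connected.

[0, 2, 2, 3, 5]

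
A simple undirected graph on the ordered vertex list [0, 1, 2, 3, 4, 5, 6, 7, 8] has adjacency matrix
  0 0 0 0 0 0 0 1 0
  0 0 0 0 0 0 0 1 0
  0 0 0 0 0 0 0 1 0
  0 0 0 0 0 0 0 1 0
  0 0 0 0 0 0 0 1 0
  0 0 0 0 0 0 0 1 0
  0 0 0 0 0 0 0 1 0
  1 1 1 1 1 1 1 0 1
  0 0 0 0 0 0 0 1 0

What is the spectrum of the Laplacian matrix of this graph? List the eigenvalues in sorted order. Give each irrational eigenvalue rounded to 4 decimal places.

[0, 1, 1, 1, 1, 1, 1, 1, 9]

Each diagonal entry of L is the vertex degree and each off-diagonal entry is -1 where an edge is present, 0 otherwise; in the order [0, 1, 2, 3, 4, 5, 6, 7, 8] the diagonal is [1, 1, 1, 1, 1, 1, 1, 8, 1]. Since every row of L sums to 0, the all-ones vector is in the kernel and 0 is an eigenvalue. The single zero eigenvalue shows the graph is connected. By the matrix-tree theorem the graph has (1/9) * product of the nonzero eigenvalues = 1 spanning tree.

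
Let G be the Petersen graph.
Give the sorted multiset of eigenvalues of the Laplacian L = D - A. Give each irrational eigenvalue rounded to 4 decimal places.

[0, 2, 2, 2, 2, 2, 5, 5, 5, 5]

The graph has 10 vertices and degree multiset [3, 3, 3, 3, 3, 3, 3, 3, 3, 3]; D is the diagonal matrix of degrees and L = D - A. Since every row of L sums to 0, the all-ones vector is in the kernel and 0 is an eigenvalue. The single zero eigenvalue shows the graph is connected.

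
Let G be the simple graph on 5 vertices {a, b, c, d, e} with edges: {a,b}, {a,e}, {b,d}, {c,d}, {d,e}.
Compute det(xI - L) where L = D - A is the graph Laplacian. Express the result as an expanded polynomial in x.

With the vertex order [a, b, c, d, e], the degrees are [2, 2, 1, 3, 2], giving D = diag(2, 2, 1, 3, 2) and L = D - A. Computing det(xI - L) by cofactor expansion (or equivalently via sum-over-permutations) gives x^5 - 10x^4 + 34x^3 - 46x^2 + 20x. Since p(0) = det(-L) = 0, x divides p(x). The largest eigenvalue, 4.4812, is at most the vertex count 5. The eigenvalues sum to 10, which equals trace(L) = 2|E|.

x^5 - 10x^4 + 34x^3 - 46x^2 + 20x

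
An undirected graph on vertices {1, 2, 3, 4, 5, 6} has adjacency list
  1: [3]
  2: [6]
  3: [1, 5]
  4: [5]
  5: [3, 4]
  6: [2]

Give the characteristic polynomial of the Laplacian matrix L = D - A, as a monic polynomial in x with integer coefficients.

With the vertex order [1, 2, 3, 4, 5, 6], the degrees are [1, 1, 2, 1, 2, 1], giving D = diag(1, 1, 2, 1, 2, 1) and L = D - A. L has integer entries, so p(x) = det(xI - L) has integer coefficients. Expanding the determinant yields x^6 - 8x^5 + 22x^4 - 24x^3 + 8x^2. Since p(0) = det(-L) = 0, x divides p(x). There are 2 zeros in the spectrum, matching the 2 components. The largest eigenvalue, 3.4142, is at most the vertex count 6.

x^6 - 8x^5 + 22x^4 - 24x^3 + 8x^2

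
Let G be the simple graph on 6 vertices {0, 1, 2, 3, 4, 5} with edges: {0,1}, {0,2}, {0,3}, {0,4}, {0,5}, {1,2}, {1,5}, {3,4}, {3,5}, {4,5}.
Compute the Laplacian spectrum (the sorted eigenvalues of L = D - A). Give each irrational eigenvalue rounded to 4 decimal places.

[0, 1.5188, 3.3111, 4, 5.1701, 6]

Reading degrees in the order [0, 1, 2, 3, 4, 5] gives [5, 3, 2, 3, 3, 4]; set D = diag(5, 3, 2, 3, 3, 4) and form L = D - A. The multiplicity of 0 as a Laplacian eigenvalue equals the number of connected components. The single zero eigenvalue shows the graph is connected. The largest eigenvalue, 6, is at most the vertex count 6.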